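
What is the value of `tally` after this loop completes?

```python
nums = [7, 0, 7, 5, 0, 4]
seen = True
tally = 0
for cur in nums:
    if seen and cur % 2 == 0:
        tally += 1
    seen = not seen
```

Count even values at even positions
`tally` takes the values: 0 → 1

Answer: 1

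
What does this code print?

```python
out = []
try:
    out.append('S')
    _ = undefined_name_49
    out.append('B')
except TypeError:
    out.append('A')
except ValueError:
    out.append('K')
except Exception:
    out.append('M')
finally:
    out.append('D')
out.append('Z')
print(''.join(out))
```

Execution trace: 'S' (try body) → 'M' (except Exception) → 'D' (finally) → 'Z' (after the try/except). Output: SMDZ

Answer: SMDZ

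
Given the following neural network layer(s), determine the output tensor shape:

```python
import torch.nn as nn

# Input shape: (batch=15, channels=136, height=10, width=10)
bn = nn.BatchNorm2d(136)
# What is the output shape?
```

Input: (15, 136, 10, 10) -> Output: (15, 136, 10, 10)

Answer: (15, 136, 10, 10)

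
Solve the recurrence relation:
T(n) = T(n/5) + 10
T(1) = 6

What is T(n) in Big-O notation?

Each step divides n by 5 and adds 10. After log_5(n) steps we reach T(1)=6. So T(n) = 10·log_5(n) + 6 = O(log n).

Answer: O(log n)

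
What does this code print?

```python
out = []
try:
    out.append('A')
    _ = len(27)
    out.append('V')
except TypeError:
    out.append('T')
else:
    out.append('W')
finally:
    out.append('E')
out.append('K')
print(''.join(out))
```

Execution trace: 'A' (try body) → 'T' (except TypeError) → 'E' (finally) → 'K' (after the try/except). Output: ATEK

Answer: ATEK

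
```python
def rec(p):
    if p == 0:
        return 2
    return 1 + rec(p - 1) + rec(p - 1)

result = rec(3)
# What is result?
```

rec(p) = 1 + 2·rec(p-1), rec(0)=2. Closed form: (2+1)·2^3 - 1 = 23.

Answer: 23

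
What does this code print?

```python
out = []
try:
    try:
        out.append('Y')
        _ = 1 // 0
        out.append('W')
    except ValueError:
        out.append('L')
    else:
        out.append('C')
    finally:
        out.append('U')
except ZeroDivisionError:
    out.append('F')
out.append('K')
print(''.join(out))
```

Execution trace: 'Y' (inner try body) → 'U' (inner finally) → 'F' (outer except ZeroDivisionError) → 'K' (after the try/except). Output: YUFK

Answer: YUFK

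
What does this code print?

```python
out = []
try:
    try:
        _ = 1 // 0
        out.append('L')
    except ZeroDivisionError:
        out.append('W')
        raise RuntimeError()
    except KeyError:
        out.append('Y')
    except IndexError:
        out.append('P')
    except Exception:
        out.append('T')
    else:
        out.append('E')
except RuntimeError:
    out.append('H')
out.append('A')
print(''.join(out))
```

Execution trace: 'W' (inner except ZeroDivisionError) → 'H' (outer except RuntimeError) → 'A' (after the try/except). Output: WHA

Answer: WHA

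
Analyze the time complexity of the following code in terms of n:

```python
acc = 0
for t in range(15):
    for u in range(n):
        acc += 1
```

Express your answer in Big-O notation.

Each loop level contributes: 1 × n. Multiplying the contributions gives O(n).

Answer: O(n)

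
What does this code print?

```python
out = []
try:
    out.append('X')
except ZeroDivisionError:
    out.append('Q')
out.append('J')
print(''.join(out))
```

Execution trace: 'X' (try body, no exception) → 'J' (after the try/except). Output: XJ

Answer: XJ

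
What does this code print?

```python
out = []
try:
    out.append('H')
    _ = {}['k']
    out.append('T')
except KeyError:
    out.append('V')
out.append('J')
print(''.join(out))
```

Execution trace: 'H' (try body) → 'V' (except KeyError) → 'J' (after the try/except). Output: HVJ

Answer: HVJ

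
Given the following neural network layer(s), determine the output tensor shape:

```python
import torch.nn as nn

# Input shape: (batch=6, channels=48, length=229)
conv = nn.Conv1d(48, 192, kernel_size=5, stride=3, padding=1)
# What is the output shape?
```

Input: (6, 48, 229) -> Output: (6, 192, 76)

Answer: (6, 192, 76)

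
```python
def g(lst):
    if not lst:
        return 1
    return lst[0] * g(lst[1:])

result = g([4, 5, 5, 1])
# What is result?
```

Product over [4, 5, 5, 1] = 4 * 5 * 5 * 1 = 100

Answer: 100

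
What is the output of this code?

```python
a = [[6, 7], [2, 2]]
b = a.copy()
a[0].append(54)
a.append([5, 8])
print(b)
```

Key concept: shallow copy with nested lists.
Step by step:
`a = [[6, 7], [2, 2]]` → a = [[6, 7], [2, 2]]
`b = a.copy()` → b = [[6, 7], [2, 2]]
`a[0].append(54)` → a = [[6, 7, 54], [2, 2]]; b = [[6, 7, 54], [2, 2]]
`a.append([5, 8])` → a = [[6, 7, 54], [2, 2], [5, 8]]
`print(b)` → prints [[6, 7, 54], [2, 2]]

Answer: [[6, 7, 54], [2, 2]]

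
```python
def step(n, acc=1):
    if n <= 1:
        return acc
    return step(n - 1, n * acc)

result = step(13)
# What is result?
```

Accumulator trace (n, acc): (13, 1) -> (12, 13) -> (11, 156) -> (10, 1716) -> (9, 17160) -> (8, 154440) -> (7, 1235520) -> (6, 8648640) -> (5, 51891840) -> (4, 259459200) -> (3, 1037836800) -> (2, 3113510400) -> (1, 6227020800) -> return 6227020800

Answer: 6227020800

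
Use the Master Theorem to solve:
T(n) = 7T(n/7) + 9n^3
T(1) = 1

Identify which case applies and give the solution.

a=7, b=7, f(n)=9n^3. log_7(7) = 1. Since c=3 > 1 and the regularity condition holds (7(n/7)^3 = (7/7^3)n^3 with 7/7^3 < 1), Case 3 applies: T(n) = Θ(f(n)) = O(n^3).

Answer: O(n^3) - Case 3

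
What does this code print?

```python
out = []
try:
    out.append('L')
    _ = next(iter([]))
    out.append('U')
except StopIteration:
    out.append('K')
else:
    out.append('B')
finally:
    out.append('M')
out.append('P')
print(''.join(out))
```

Execution trace: 'L' (try body) → 'K' (except StopIteration) → 'M' (finally) → 'P' (after the try/except). Output: LKMP

Answer: LKMP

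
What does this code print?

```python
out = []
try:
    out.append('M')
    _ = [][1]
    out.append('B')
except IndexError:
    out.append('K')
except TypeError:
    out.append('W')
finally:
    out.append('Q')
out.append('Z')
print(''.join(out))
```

Execution trace: 'M' (try body) → 'K' (except IndexError) → 'Q' (finally) → 'Z' (after the try/except). Output: MKQZ

Answer: MKQZ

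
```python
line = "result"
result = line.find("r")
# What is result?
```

Trace:
`line = "result"` → line = 'result'
`result = line.find("r")` → result = 0
So result = 0

Answer: 0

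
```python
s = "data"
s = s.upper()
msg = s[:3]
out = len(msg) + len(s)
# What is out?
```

Trace:
`s = "data"` → s = 'data'
`s = s.upper()` → s = 'DATA'
`msg = s[:3]` → msg = 'DAT'
`out = len(msg) + len(s)` → out = 7
So out = 7

Answer: 7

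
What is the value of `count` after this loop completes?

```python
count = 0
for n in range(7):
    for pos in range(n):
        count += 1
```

Triangle number: 0+1+2+...+6
`count` takes the values: 0 → 1 → 2 → 3 → 4 → 5 → 6 → 7 → 8 → 9 → 10 → 11 → 12 → 13 → 14 → 15 → 16 → 17 → 18 → 19 → 20 → 21

Answer: 21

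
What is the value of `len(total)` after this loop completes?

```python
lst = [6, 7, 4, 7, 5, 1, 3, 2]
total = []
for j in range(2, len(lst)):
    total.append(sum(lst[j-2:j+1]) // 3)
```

Number of 3-element averages
`total` takes the values: [] → [5] → [5, 6] → [5, 6, 5] → [5, 6, 5, 4] → [5, 6, 5, 4, 3] → [5, 6, 5, 4, 3, 2]
So `len(total)` = 6

Answer: 6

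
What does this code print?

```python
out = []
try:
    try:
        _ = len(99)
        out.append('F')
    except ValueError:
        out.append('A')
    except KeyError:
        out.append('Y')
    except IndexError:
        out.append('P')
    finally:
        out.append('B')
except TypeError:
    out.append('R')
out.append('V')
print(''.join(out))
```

Execution trace: 'B' (finally) → 'R' (outer except TypeError) → 'V' (after the try/except). Output: BRV

Answer: BRV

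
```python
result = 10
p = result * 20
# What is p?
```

Trace:
`result = 10` → result = 10
`p = result * 20` → p = 200
So p = 200

Answer: 200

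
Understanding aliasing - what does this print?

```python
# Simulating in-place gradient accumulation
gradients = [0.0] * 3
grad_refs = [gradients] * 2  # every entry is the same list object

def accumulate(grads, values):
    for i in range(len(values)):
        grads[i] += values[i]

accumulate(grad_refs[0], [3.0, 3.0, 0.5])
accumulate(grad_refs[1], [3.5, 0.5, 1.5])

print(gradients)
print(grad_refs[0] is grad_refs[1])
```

Key concept: gradient accumulation aliasing.
Step by step:
`gradients = [0.0] * 3` → gradients = [0.0, 0.0, 0.0]
`grad_refs = [gradients] * 2` → grad_refs = [[0.0, 0.0, 0.0], [0.0, 0.0, 0.0]]
`accumulate(grad_refs[0], [3.0, 3.0, 0.5])` → gradients = [3.0, 3.0, 0.5]; grad_refs = [[3.0, 3.0, 0.5], [3.0, 3.0, 0.5]]
`accumulate(grad_refs[1], [3.5, 0.5, 1.5])` → gradients = [6.5, 3.5, 2.0]; grad_refs = [[6.5, 3.5, 2.0], [6.5, 3.5, 2.0]]
`print(gradients)` → prints [6.5, 3.5, 2.0]
`print(grad_refs[0] is grad_refs[1])` → prints True

Answer:
[6.5, 3.5, 2.0]
True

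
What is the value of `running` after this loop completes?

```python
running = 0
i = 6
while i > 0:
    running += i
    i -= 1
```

Sum 6 down to 1
`running` takes the values: 0 → 6 → 11 → 15 → 18 → 20 → 21

Answer: 21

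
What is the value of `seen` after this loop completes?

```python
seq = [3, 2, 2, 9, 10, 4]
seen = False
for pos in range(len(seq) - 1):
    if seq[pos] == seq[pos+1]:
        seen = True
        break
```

Check consecutive duplicates in [3, 2, 2, 9, 10, 4]
`seen` takes the values: False → True

Answer: True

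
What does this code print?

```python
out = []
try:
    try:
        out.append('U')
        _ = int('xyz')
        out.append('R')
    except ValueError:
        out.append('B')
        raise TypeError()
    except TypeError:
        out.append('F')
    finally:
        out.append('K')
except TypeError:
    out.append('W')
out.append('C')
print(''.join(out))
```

Execution trace: 'U' (inner try body) → 'B' (inner except ValueError) → 'K' (inner finally) → 'W' (outer except TypeError) → 'C' (after the try/except). Output: UBKWC

Answer: UBKWC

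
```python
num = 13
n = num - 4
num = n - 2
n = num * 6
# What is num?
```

Trace:
`num = 13` → num = 13
`n = num - 4` → n = 9
`num = n - 2` → num = 7
`n = num * 6` → n = 42
So num = 7

Answer: 7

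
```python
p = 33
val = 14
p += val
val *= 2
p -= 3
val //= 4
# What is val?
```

Trace:
`p = 33` → p = 33
`val = 14` → val = 14
`p += val` → p = 47
`val *= 2` → val = 28
`p -= 3` → p = 44
`val //= 4` → val = 7
So val = 7

Answer: 7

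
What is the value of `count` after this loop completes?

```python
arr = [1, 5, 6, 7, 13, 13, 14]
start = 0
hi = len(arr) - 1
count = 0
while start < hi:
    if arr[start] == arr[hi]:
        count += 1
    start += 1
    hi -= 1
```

Count matching pairs from ends
`count` takes the values: 0

Answer: 0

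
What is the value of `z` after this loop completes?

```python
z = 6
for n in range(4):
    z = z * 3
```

Multiply by 3, 4 times: 6 * 3^4 = 486
`z` takes the values: 6 → 18 → 54 → 162 → 486

Answer: 486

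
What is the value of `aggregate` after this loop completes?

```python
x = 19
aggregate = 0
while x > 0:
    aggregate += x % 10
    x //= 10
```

Sum digits of 19
`aggregate` takes the values: 0 → 9 → 10

Answer: 10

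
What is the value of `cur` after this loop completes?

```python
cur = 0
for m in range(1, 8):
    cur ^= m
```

XOR of 1 to 7
`cur` takes the values: 0 → 1 → 3 → 0 → 4 → 1 → 7 → 0

Answer: 0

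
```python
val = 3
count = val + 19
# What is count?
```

Trace:
`val = 3` → val = 3
`count = val + 19` → count = 22
So count = 22

Answer: 22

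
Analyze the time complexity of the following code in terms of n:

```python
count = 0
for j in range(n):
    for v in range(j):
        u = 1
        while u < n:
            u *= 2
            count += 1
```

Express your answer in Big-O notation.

Each loop level contributes: n × n × log n. Multiplying the contributions gives O(n^2 log n).

Answer: O(n^2 log n)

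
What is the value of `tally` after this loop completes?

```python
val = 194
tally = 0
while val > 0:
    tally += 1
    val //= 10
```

Count digits by repeated division by 10
`tally` takes the values: 0 → 1 → 2 → 3

Answer: 3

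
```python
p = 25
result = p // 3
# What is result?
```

Trace:
`p = 25` → p = 25
`result = p // 3` → result = 8
So result = 8

Answer: 8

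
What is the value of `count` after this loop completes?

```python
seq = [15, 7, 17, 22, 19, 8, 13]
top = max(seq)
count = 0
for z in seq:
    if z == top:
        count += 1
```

Count of max value 22 in [15, 7, 17, 22, 19, 8, 13]
`count` takes the values: 0 → 1

Answer: 1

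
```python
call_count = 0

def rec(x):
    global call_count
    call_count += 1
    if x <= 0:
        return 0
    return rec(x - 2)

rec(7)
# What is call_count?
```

Linear recursion stepping by 2: 5 calls from x=7 down to ≤0.

Answer: 5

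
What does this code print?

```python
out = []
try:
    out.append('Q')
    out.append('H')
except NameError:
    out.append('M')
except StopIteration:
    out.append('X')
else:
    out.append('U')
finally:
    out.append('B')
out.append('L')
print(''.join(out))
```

Execution trace: 'Q' (try body) → 'H' (try body, no exception) → 'U' (else) → 'B' (finally) → 'L' (after the try/except). Output: QHUBL

Answer: QHUBL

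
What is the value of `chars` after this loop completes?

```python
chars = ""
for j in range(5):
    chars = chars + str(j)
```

Concatenate digits 0 to 4
`chars` takes the values: "" → "0" → "01" → "012" → "0123" → "01234"

Answer: "01234"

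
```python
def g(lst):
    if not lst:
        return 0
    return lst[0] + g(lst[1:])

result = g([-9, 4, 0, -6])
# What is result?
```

(-9) + 4 + 0 + (-6) + 0 = -11

Answer: -11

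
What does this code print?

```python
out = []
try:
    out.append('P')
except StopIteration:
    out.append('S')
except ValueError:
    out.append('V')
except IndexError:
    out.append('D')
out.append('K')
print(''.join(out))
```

Execution trace: 'P' (try body, no exception) → 'K' (after the try/except). Output: PK

Answer: PK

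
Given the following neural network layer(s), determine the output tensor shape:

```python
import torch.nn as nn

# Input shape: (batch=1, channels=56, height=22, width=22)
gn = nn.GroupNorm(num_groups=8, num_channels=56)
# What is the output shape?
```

Input: (1, 56, 22, 22) -> Output: (1, 56, 22, 22)

Answer: (1, 56, 22, 22)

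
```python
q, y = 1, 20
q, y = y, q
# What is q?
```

Trace:
`q, y = 1, 20` → q = 1; y = 20
`q, y = y, q` → q = 20; y = 1
So q = 20

Answer: 20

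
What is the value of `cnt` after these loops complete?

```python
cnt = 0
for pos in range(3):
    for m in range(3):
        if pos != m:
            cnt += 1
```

3² - 3 (exclude diagonal)
`cnt` takes the values: 0 → 1 → 2 → 3 → 4 → 5 → 6

Answer: 6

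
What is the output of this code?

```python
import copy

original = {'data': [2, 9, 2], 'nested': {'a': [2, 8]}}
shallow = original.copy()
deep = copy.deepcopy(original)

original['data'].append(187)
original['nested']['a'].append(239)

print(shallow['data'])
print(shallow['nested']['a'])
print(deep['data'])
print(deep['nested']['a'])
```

Key concept: comparing shallow vs deep copy.
Step by step:
`original = {'data': [2, 9, 2], 'nested': {'a': [2, 8]}}` → original = {'data': [2, 9, 2], 'nested': {'a': [2, 8]}}
`shallow = original.copy()` → shallow = {'data': [2, 9, 2], 'nested': {'a': [2, 8]}}
`deep = copy.deepcopy(original)` → deep = {'data': [2, 9, 2], 'nested': {'a': [2, 8]}}
`original['data'].append(187)` → original = {'data': [2, 9, 2, 187], 'nested': {'a': [2, 8]}}; shallow = {'data': [2, 9, 2, 187], 'nested': {'a': [2, 8]}}
`original['nested']['a'].append(239)` → original = {'data': [2, 9, 2, 187], 'nested': {'a': [2, 8, 239]}}; shallow = {'data': [2, 9, 2, 187], 'nested': {'a': [2, 8, 239]}}
`print(shallow['data'])` → prints [2, 9, 2, 187]
`print(shallow['nested']['a'])` → prints [2, 8, 239]
`print(deep['data'])` → prints [2, 9, 2]
`print(deep['nested']['a'])` → prints [2, 8]

Answer:
[2, 9, 2, 187]
[2, 8, 239]
[2, 9, 2]
[2, 8]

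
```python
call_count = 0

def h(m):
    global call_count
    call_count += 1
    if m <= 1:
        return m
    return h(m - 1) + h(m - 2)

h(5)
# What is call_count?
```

Calls(m) = 1 + Calls(m-1) + Calls(m-2); Calls(0)=Calls(1)=1. For m=5 this gives 15.

Answer: 15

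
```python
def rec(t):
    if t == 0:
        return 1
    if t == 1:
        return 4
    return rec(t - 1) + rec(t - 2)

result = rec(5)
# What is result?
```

Build up from base cases: rec(0)=1, rec(1)=4, rec(2)=5, rec(3)=9, rec(4)=14, rec(5)=23

Answer: 23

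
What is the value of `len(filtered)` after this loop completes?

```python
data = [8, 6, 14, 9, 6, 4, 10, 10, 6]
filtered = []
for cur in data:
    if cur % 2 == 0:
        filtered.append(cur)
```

Count even numbers in [8, 6, 14, 9, 6, 4, 10, 10, 6]
`filtered` takes the values: [] → [8] → [8, 6] → [8, 6, 14] → [8, 6, 14, 6] → [8, 6, 14, 6, 4] → [8, 6, 14, 6, 4, 10] → [8, 6, 14, 6, 4, 10, 10] → [8, 6, 14, 6, 4, 10, 10, 6]
So `len(filtered)` = 8

Answer: 8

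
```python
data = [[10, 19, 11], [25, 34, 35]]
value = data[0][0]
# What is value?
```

Trace:
`data = [[10, 19, 11], [25, 34, 35]]` → data = [[10, 19, 11], [25, 34, 35]]
`value = data[0][0]` → value = 10
So value = 10

Answer: 10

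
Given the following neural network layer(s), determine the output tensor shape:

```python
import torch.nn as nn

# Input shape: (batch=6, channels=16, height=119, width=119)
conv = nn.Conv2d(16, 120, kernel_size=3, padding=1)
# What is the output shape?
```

Input: (6, 16, 119, 119) -> Output: (6, 120, 119, 119)

Answer: (6, 120, 119, 119)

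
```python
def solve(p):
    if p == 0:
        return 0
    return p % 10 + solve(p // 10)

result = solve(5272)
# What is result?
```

Sum of digits of 5272: 2 + 7 + 2 + 5 = 16

Answer: 16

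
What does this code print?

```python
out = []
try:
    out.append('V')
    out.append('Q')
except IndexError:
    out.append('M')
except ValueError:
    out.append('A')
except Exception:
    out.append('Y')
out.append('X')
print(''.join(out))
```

Execution trace: 'V' (try body) → 'Q' (try body, no exception) → 'X' (after the try/except). Output: VQX

Answer: VQX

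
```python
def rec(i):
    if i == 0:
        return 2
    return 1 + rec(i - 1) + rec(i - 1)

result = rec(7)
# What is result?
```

rec(i) = 1 + 2·rec(i-1), rec(0)=2. Closed form: (2+1)·2^7 - 1 = 383.

Answer: 383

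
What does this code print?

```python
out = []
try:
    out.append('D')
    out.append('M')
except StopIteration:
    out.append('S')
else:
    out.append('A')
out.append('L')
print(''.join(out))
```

Execution trace: 'D' (try body) → 'M' (try body, no exception) → 'A' (else) → 'L' (after the try/except). Output: DMAL

Answer: DMAL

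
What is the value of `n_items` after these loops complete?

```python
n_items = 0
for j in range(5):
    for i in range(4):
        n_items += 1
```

5 * 4 = 20
`n_items` takes the values: 0 → 1 → 2 → 3 → 4 → 5 → 6 → 7 → 8 → 9 → 10 → 11 → 12 → 13 → 14 → 15 → 16 → 17 → 18 → 19 → 20

Answer: 20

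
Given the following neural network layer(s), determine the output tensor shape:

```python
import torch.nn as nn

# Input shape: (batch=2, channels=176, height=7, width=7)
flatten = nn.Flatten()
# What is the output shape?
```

Input: (2, 176, 7, 7) -> Output: (2, 8624)

Answer: (2, 8624)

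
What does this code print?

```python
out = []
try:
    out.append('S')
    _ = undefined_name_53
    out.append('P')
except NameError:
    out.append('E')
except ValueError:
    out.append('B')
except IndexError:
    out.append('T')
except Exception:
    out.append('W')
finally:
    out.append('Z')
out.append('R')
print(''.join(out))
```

Execution trace: 'S' (try body) → 'E' (except NameError) → 'Z' (finally) → 'R' (after the try/except). Output: SEZR

Answer: SEZR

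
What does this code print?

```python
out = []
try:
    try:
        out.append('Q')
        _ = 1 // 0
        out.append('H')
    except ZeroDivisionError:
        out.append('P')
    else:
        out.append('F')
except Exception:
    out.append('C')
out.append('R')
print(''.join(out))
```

Execution trace: 'Q' (inner try body) → 'P' (inner except ZeroDivisionError) → 'R' (after the try/except). Output: QPR

Answer: QPR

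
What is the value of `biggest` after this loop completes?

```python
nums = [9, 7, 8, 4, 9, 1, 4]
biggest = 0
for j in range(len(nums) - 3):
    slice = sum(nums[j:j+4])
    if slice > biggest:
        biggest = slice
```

Max sum of 4-element window in [9, 7, 8, 4, 9, 1, 4]
`biggest` takes the values: 0 → 28

Answer: 28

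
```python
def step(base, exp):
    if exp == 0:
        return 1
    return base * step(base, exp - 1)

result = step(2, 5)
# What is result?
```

step(2, 5) = 2 * 2 * 2 * 2 * 2 = 32

Answer: 32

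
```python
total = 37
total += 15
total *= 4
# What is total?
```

Trace:
`total = 37` → total = 37
`total += 15` → total = 52
`total *= 4` → total = 208
So total = 208

Answer: 208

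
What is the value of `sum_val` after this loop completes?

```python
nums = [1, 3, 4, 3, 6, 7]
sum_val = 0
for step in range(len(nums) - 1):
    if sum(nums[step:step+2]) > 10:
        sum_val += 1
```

Count windows with sum > 10
`sum_val` takes the values: 0 → 1

Answer: 1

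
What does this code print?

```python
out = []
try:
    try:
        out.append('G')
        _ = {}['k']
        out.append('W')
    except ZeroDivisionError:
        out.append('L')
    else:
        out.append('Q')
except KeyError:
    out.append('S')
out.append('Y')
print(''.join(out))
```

Execution trace: 'G' (inner try body) → 'S' (outer except KeyError) → 'Y' (after the try/except). Output: GSY

Answer: GSY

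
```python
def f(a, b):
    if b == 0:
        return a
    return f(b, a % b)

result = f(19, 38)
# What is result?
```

f(19, 38) -> f(38, 19) -> f(19, 0) -> 19

Answer: 19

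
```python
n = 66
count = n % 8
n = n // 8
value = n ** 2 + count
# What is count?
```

Trace:
`n = 66` → n = 66
`count = n % 8` → count = 2
`n = n // 8` → n = 8
`value = n ** 2 + count` → value = 66
So count = 2

Answer: 2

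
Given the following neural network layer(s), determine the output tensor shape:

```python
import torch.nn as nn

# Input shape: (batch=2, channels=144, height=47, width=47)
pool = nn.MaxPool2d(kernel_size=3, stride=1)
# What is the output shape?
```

Input: (2, 144, 47, 47) -> Output: (2, 144, 45, 45)

Answer: (2, 144, 45, 45)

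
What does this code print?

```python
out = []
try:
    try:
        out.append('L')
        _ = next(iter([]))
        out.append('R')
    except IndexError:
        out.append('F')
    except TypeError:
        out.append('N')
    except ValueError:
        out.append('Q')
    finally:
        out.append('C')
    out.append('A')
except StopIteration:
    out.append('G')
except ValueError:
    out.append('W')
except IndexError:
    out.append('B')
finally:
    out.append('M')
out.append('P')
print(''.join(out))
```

Execution trace: 'L' (inner try body) → 'C' (inner finally) → 'G' (except StopIteration) → 'M' (finally) → 'P' (after the try/except). Output: LCGMP

Answer: LCGMP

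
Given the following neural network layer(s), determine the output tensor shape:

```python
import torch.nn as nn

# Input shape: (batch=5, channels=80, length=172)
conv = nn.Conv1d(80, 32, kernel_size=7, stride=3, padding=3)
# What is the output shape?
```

Input: (5, 80, 172) -> Output: (5, 32, 58)

Answer: (5, 32, 58)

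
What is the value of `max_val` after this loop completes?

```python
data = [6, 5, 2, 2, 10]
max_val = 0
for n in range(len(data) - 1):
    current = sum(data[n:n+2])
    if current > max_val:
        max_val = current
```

Max sum of 2-element window in [6, 5, 2, 2, 10]
`max_val` takes the values: 0 → 11 → 12

Answer: 12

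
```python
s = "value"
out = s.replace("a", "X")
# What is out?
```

Trace:
`s = "value"` → s = 'value'
`out = s.replace("a", "X")` → out = 'vXlue'
So out = 'vXlue'

Answer: 'vXlue'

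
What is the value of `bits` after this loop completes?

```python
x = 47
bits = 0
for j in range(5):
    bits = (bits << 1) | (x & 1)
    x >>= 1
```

Reverse lowest 5 bits of 47
`bits` takes the values: 0 → 1 → 3 → 7 → 15 → 30

Answer: 30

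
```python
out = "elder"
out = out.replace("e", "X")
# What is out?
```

Trace:
`out = "elder"` → out = 'elder'
`out = out.replace("e", "X")` → out = 'XldXr'
So out = 'XldXr'

Answer: 'XldXr'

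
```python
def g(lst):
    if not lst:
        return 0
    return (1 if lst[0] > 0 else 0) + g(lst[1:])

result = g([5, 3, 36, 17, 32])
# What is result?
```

Count of positive elements in [5, 3, 36, 17, 32] = 5

Answer: 5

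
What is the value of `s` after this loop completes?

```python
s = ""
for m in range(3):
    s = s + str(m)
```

Concatenate digits 0 to 2
`s` takes the values: "" → "0" → "01" → "012"

Answer: "012"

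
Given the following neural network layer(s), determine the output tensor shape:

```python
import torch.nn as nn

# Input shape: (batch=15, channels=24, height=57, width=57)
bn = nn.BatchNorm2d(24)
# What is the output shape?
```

Input: (15, 24, 57, 57) -> Output: (15, 24, 57, 57)

Answer: (15, 24, 57, 57)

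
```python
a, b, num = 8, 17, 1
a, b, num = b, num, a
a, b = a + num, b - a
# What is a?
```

Trace:
`a, b, num = 8, 17, 1` → a = 8; b = 17; num = 1
`a, b, num = b, num, a` → a = 17; b = 1; num = 8
`a, b = a + num, b - a` → a = 25; b = -16
So a = 25

Answer: 25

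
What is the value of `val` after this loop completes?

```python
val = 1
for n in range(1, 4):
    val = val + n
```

Start at 1, add 1 through 3
`val` takes the values: 1 → 2 → 4 → 7

Answer: 7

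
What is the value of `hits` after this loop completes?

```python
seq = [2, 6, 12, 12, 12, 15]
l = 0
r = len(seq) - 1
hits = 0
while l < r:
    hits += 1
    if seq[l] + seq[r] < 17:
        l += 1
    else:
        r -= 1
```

Steps to find pair summing to 17
`hits` takes the values: 0 → 1 → 2 → 3 → 4 → 5

Answer: 5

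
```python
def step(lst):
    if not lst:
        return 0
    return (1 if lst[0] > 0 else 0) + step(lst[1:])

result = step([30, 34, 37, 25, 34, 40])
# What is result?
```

Count of positive elements in [30, 34, 37, 25, 34, 40] = 6

Answer: 6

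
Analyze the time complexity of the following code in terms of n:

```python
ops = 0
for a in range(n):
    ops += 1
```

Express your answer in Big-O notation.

Each loop level contributes: n. Multiplying the contributions gives O(n).

Answer: O(n)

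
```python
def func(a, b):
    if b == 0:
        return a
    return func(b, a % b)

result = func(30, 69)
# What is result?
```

func(30, 69) -> func(69, 30) -> func(30, 9) -> func(9, 3) -> func(3, 0) -> 3

Answer: 3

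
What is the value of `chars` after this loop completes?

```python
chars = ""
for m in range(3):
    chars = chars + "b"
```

Repeat 'b' 3 times
`chars` takes the values: "" → "b" → "bb" → "bbb"

Answer: "bbb"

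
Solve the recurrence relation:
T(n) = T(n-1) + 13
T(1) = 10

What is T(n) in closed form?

Unrolling: T(n) = T(1) + 13·(n-1) = 10 + 13(n-1) = 13n - 3.

Answer: T(n) = 13n - 3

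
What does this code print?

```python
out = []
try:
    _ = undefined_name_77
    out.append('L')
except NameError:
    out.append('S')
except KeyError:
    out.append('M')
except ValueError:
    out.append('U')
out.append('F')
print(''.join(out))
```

Execution trace: 'S' (except NameError) → 'F' (after the try/except). Output: SF

Answer: SF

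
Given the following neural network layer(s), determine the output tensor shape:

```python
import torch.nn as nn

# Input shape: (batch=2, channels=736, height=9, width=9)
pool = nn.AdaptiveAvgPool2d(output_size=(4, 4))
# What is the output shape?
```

Input: (2, 736, 9, 9) -> Output: (2, 736, 4, 4)

Answer: (2, 736, 4, 4)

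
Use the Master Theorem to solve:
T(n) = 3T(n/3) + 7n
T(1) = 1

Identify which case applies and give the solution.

a=3, b=3, f(n)=7n. log_3(3) = 1. Since c=1 = 1, Case 2 applies: T(n) = Θ(n^log_b(a) · log n) = O(n log n).

Answer: O(n log n) - Case 2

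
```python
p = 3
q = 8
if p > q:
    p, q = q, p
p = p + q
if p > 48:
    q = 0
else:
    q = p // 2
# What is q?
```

Trace:
`p = 3` → p = 3
`q = 8` → q = 8
`if p > q: ...` → p > q is False → no variable changes
`p = p + q` → p = 11
`if p > 48: ...` → p > 48 is False, take else branch → q = 5
So q = 5

Answer: 5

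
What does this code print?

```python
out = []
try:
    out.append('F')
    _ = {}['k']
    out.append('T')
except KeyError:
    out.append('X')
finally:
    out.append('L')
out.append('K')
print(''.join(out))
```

Execution trace: 'F' (try body) → 'X' (except KeyError) → 'L' (finally) → 'K' (after the try/except). Output: FXLK

Answer: FXLK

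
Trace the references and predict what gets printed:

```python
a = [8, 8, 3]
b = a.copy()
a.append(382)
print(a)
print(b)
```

Key concept: list.copy() creates independent copy.
Step by step:
`a = [8, 8, 3]` → a = [8, 8, 3]
`b = a.copy()` → b = [8, 8, 3]
`a.append(382)` → a = [8, 8, 3, 382]
`print(a)` → prints [8, 8, 3, 382]
`print(b)` → prints [8, 8, 3]

Answer:
[8, 8, 3, 382]
[8, 8, 3]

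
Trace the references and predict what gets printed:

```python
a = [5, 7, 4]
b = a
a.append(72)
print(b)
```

Key concept: basic list aliasing.
Step by step:
`a = [5, 7, 4]` → a = [5, 7, 4]
`b = a` → b = [5, 7, 4] (same object as a)
`a.append(72)` → a = [5, 7, 4, 72] (same object as b); b = [5, 7, 4, 72] (same object as a)
`print(b)` → prints [5, 7, 4, 72]

Answer: [5, 7, 4, 72]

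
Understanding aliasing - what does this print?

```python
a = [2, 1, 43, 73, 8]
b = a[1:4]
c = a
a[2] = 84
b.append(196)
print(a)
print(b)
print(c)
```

Key concept: slice vs alias.
Step by step:
`a = [2, 1, 43, 73, 8]` → a = [2, 1, 43, 73, 8]
`b = a[1:4]` → b = [1, 43, 73]
`c = a` → c = [2, 1, 43, 73, 8] (same object as a)
`a[2] = 84` → a = [2, 1, 84, 73, 8] (same object as c); c = [2, 1, 84, 73, 8] (same object as a)
`b.append(196)` → b = [1, 43, 73, 196]
`print(a)` → prints [2, 1, 84, 73, 8]
`print(b)` → prints [1, 43, 73, 196]
`print(c)` → prints [2, 1, 84, 73, 8]

Answer:
[2, 1, 84, 73, 8]
[1, 43, 73, 196]
[2, 1, 84, 73, 8]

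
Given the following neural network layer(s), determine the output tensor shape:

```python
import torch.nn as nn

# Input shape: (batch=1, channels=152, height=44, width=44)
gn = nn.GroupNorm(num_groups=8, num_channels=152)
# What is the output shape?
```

Input: (1, 152, 44, 44) -> Output: (1, 152, 44, 44)

Answer: (1, 152, 44, 44)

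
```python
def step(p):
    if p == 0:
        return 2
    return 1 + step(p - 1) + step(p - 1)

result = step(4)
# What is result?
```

step(p) = 1 + 2·step(p-1), step(0)=2. Closed form: (2+1)·2^4 - 1 = 47.

Answer: 47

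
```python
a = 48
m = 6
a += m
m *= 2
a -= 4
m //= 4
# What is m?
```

Trace:
`a = 48` → a = 48
`m = 6` → m = 6
`a += m` → a = 54
`m *= 2` → m = 12
`a -= 4` → a = 50
`m //= 4` → m = 3
So m = 3

Answer: 3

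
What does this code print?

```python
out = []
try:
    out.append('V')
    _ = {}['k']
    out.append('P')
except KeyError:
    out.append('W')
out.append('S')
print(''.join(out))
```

Execution trace: 'V' (try body) → 'W' (except KeyError) → 'S' (after the try/except). Output: VWS

Answer: VWS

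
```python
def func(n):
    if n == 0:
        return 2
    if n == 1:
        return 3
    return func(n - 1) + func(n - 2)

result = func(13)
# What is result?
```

Build up from base cases: func(0)=2, func(1)=3, func(2)=5, func(3)=8, func(4)=13, func(5)=21, func(6)=34, ..., func(13)=987

Answer: 987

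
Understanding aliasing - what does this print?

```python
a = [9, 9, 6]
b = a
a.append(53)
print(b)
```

Key concept: basic list aliasing.
Step by step:
`a = [9, 9, 6]` → a = [9, 9, 6]
`b = a` → b = [9, 9, 6] (same object as a)
`a.append(53)` → a = [9, 9, 6, 53] (same object as b); b = [9, 9, 6, 53] (same object as a)
`print(b)` → prints [9, 9, 6, 53]

Answer: [9, 9, 6, 53]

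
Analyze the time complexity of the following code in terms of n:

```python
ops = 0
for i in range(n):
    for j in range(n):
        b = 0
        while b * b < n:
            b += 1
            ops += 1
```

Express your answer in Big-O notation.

Each loop level contributes: n × n × √n. Multiplying the contributions gives O(n^2√n).

Answer: O(n^2√n)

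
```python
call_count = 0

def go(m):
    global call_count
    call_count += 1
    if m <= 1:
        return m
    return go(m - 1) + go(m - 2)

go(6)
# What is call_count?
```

Calls(m) = 1 + Calls(m-1) + Calls(m-2); Calls(0)=Calls(1)=1. For m=6 this gives 25.

Answer: 25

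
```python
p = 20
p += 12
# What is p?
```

Trace:
`p = 20` → p = 20
`p += 12` → p = 32
So p = 32

Answer: 32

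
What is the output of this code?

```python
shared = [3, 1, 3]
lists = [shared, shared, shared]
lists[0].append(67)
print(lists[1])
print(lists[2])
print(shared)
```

Key concept: list of same reference.
Step by step:
`shared = [3, 1, 3]` → shared = [3, 1, 3]
`lists = [shared, shared, shared]` → lists = [[3, 1, 3], [3, 1, 3], [3, 1, 3]]
`lists[0].append(67)` → shared = [3, 1, 3, 67]; lists = [[3, 1, 3, 67], [3, 1, 3, 67], [3, 1, 3, 67]]
`print(lists[1])` → prints [3, 1, 3, 67]
`print(lists[2])` → prints [3, 1, 3, 67]
`print(shared)` → prints [3, 1, 3, 67]

Answer:
[3, 1, 3, 67]
[3, 1, 3, 67]
[3, 1, 3, 67]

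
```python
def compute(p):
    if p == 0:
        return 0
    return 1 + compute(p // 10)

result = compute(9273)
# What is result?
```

Count of digits of 9273: 4

Answer: 4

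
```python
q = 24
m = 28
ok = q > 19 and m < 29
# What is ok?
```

Trace:
`q = 24` → q = 24
`m = 28` → m = 28
`ok = q > 19 and m < 29` → ok = True
So ok = True

Answer: True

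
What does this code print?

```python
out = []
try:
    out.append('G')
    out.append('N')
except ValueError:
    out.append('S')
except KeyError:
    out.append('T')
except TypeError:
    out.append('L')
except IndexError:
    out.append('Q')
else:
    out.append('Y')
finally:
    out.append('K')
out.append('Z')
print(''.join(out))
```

Execution trace: 'G' (try body) → 'N' (try body, no exception) → 'Y' (else) → 'K' (finally) → 'Z' (after the try/except). Output: GNYKZ

Answer: GNYKZ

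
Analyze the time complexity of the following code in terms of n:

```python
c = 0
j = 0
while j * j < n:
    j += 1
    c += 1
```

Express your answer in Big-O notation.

Each loop level contributes: √n. Multiplying the contributions gives O(√n).

Answer: O(√n)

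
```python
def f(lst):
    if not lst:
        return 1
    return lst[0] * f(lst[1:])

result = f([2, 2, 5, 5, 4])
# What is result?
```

Product over [2, 2, 5, 5, 4] = 2 * 2 * 5 * 5 * 4 = 400

Answer: 400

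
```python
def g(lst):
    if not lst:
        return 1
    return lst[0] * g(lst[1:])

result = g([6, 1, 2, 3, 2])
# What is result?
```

Product over [6, 1, 2, 3, 2] = 6 * 1 * 2 * 3 * 2 = 72

Answer: 72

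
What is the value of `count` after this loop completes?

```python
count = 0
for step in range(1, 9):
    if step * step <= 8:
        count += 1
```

Count numbers where step² ≤ 8
`count` takes the values: 0 → 1 → 2

Answer: 2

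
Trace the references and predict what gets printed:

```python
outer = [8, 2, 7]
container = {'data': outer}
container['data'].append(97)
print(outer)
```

Key concept: dict holds reference to list.
Step by step:
`outer = [8, 2, 7]` → outer = [8, 2, 7]
`container = {'data': outer}` → container = {'data': [8, 2, 7]}
`container['data'].append(97)` → outer = [8, 2, 7, 97]; container = {'data': [8, 2, 7, 97]}
`print(outer)` → prints [8, 2, 7, 97]

Answer: [8, 2, 7, 97]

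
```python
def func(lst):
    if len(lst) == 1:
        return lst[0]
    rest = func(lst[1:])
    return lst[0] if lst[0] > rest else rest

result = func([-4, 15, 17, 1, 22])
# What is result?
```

Recursive max over [-4, 15, 17, 1, 22] = 22

Answer: 22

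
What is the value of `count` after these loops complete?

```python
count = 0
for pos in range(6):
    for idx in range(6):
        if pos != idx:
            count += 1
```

6² - 6 (exclude diagonal)
`count` takes the values: 0 → 1 → 2 → 3 → 4 → 5 → 6 → 7 → 8 → 9 → 10 → 11 → 12 → 13 → 14 → 15 → 16 → 17 → 18 → 19 → 20 → 21 → 22 → 23 → 24 → 25 → 26 → 27 → 28 → 29 → 30

Answer: 30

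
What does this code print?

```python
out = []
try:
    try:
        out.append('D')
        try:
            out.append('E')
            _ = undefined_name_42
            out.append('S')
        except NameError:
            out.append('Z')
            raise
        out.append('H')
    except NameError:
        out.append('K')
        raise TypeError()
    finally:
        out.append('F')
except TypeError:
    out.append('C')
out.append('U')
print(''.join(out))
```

Execution trace: 'D' (try body) → 'E' (inner try body) → 'Z' (inner except NameError) → 'K' (except NameError) → 'F' (finally) → 'C' (outer except TypeError) → 'U' (after the try/except). Output: DEZKFCU

Answer: DEZKFCU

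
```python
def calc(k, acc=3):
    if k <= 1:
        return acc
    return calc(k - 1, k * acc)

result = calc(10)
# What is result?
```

Accumulator trace (n, acc): (10, 3) -> (9, 30) -> (8, 270) -> (7, 2160) -> (6, 15120) -> (5, 90720) -> (4, 453600) -> (3, 1814400) -> (2, 5443200) -> (1, 10886400) -> return 10886400

Answer: 10886400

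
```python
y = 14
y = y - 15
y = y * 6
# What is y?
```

Trace:
`y = 14` → y = 14
`y = y - 15` → y = -1
`y = y * 6` → y = -6
So y = -6

Answer: -6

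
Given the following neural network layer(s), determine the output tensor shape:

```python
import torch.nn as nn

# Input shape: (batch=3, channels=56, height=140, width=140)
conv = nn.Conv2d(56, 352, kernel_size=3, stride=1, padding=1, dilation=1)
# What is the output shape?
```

Input: (3, 56, 140, 140) -> Output: (3, 352, 140, 140)

Answer: (3, 352, 140, 140)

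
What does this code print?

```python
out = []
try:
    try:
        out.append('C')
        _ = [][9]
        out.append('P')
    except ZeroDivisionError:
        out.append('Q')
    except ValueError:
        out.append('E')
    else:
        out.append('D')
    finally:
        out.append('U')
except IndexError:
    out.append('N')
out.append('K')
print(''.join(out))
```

Execution trace: 'C' (inner try body) → 'U' (inner finally) → 'N' (outer except IndexError) → 'K' (after the try/except). Output: CUNK

Answer: CUNK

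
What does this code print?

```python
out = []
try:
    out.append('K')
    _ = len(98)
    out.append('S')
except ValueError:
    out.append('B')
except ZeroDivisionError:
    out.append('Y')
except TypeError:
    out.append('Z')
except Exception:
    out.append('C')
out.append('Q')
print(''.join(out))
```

Execution trace: 'K' (try body) → 'Z' (except TypeError) → 'Q' (after the try/except). Output: KZQ

Answer: KZQ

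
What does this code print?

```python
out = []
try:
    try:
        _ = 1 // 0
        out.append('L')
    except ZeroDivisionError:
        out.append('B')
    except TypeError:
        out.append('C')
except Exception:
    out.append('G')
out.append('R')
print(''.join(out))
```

Execution trace: 'B' (inner except ZeroDivisionError) → 'R' (after the try/except). Output: BR

Answer: BR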